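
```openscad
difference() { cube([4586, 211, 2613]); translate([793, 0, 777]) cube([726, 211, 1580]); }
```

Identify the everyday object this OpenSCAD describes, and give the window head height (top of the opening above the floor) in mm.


A wall with a window opening. The window head height is 2357 mm.

A wall with a rectangular opening subtracted — a window. Sill at z = 777, opening 1580 mm tall, so the head is at 777 + 1580 = 2357 mm.


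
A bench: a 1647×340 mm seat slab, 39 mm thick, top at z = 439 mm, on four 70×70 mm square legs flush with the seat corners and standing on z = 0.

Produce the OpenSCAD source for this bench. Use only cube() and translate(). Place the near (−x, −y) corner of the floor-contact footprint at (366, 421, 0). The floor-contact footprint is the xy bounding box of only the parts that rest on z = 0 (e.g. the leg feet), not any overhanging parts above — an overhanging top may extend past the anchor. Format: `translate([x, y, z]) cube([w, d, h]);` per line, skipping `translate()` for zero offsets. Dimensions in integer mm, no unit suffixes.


// leg_h = 439 − 39 = 400
translate([366, 421, 400]) cube([1647, 340, 39]);
translate([366, 421, 0]) cube([70, 70, 400]);
translate([366, 691, 0]) cube([70, 70, 400]);
translate([1943, 421, 0]) cube([70, 70, 400]);
translate([1943, 691, 0]) cube([70, 70, 400]);


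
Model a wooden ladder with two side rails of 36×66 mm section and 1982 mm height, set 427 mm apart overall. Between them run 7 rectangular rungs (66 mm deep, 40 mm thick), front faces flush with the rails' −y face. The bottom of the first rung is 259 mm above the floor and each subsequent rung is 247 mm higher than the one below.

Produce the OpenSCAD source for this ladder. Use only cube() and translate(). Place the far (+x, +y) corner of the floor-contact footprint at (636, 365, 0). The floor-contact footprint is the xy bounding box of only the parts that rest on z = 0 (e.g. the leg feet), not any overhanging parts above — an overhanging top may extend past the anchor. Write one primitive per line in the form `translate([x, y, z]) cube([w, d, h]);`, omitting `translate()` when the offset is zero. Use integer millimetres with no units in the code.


translate([209, 299, 0]) cube([36, 66, 1982]);
translate([600, 299, 0]) cube([36, 66, 1982]);
translate([245, 299, 259]) cube([355, 66, 40]);
translate([245, 299, 506]) cube([355, 66, 40]);
translate([245, 299, 753]) cube([355, 66, 40]);
translate([245, 299, 1000]) cube([355, 66, 40]);
translate([245, 299, 1247]) cube([355, 66, 40]);
translate([245, 299, 1494]) cube([355, 66, 40]);
translate([245, 299, 1741]) cube([355, 66, 40]);


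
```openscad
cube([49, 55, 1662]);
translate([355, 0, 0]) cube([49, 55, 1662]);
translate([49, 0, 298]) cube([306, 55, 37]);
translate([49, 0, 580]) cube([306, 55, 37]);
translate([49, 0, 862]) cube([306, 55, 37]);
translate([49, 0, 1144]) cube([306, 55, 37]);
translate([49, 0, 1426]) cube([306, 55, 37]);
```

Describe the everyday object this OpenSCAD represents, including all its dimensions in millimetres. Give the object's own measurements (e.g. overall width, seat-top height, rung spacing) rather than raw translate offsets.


A straight ladder. Two 49×55 mm vertical rails, 1662 mm tall, stand 404 mm apart (outside-to-outside) with their front faces coplanar on the −y side. 5 rungs, each 55 mm deep and 37 mm tall, span between the inner faces of the rails, front faces flush with the rails. The lowest rung's underside is at z = 298 mm and rungs are spaced 282 mm apart (underside to underside).


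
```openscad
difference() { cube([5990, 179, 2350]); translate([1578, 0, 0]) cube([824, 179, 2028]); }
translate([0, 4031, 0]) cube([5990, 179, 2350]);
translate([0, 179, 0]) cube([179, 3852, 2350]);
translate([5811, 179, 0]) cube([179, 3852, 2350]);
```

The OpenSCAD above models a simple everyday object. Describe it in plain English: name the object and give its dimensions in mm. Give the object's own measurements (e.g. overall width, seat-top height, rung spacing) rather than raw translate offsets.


A single room: four walls, each 2350 mm tall and 179 mm thick, enclosing an outside footprint 5990×4210 mm (x × y), no floor or roof. The front and back walls (−y and +y sides) run the full x-width; the side walls fit between their inner faces. A door opening 824 mm wide and 2028 mm tall is cut through the front wall from the floor up, its −x edge 1578 mm from the wall's −x end.


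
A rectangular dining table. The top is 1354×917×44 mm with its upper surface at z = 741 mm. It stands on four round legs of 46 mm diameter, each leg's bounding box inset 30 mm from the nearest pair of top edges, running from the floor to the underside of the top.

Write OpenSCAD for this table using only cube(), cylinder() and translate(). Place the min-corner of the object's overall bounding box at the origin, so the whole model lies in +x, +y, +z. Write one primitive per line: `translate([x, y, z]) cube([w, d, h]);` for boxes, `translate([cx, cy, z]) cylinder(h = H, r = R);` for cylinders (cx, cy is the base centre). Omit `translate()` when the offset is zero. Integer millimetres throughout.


// leg_h = 741 - 44 = 697
translate([0, 0, 697]) cube([1354, 917, 44]);
translate([53, 53, 0]) cylinder(h = 697, r = 23);
translate([1301, 53, 0]) cylinder(h = 697, r = 23);
translate([53, 864, 0]) cylinder(h = 697, r = 23);
translate([1301, 864, 0]) cylinder(h = 697, r = 23);


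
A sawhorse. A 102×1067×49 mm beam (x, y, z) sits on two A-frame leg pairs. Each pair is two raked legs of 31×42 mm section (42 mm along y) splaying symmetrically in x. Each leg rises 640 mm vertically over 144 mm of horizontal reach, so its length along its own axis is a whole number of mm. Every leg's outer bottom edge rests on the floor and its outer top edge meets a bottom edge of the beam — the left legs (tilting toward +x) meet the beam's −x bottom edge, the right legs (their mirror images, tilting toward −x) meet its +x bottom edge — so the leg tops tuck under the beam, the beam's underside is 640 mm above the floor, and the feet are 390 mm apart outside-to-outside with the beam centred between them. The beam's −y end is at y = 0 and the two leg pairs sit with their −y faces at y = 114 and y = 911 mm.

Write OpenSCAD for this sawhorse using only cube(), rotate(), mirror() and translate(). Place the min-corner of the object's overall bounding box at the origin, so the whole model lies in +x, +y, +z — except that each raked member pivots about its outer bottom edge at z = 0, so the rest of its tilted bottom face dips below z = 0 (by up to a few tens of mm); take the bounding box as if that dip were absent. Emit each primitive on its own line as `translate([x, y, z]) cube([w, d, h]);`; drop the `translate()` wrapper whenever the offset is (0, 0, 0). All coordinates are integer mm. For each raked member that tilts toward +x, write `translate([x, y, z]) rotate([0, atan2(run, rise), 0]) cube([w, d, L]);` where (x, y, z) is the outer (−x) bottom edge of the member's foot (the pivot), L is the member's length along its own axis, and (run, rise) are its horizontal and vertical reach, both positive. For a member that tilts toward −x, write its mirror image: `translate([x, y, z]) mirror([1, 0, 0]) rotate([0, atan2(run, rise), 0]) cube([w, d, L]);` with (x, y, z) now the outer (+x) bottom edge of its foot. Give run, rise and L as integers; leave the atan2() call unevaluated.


translate([144, 0, 640]) cube([102, 1067, 49]);
translate([0, 114, 0]) rotate([0, atan2(144, 640), 0]) cube([31, 42, 656]);
translate([390, 114, 0]) mirror([1, 0, 0]) rotate([0, atan2(144, 640), 0]) cube([31, 42, 656]);
translate([0, 911, 0]) rotate([0, atan2(144, 640), 0]) cube([31, 42, 656]);
translate([390, 911, 0]) mirror([1, 0, 0]) rotate([0, atan2(144, 640), 0]) cube([31, 42, 656]);


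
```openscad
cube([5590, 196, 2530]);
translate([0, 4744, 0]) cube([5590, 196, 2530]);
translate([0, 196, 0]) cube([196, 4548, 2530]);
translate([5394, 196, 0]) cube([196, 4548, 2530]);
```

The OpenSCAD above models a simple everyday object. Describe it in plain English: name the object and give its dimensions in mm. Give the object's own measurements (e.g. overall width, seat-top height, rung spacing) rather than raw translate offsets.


The wall frame of a small rectangular building: four walls, each 2530 mm tall and 196 mm thick, enclosing a footprint 5590 mm (x) by 4940 mm (y) outside-to-outside, with no floor or roof. The front and back walls (the −y and +y sides) span the full width; the two side walls fit between them.


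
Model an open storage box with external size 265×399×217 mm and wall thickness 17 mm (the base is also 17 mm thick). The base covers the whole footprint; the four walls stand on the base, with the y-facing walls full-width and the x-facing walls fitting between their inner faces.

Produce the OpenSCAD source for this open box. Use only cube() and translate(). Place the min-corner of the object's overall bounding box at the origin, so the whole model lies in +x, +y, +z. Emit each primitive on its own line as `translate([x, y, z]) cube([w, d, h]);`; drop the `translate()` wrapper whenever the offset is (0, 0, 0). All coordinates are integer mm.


cube([265, 399, 17]);
translate([0, 0, 17]) cube([265, 17, 200]);
translate([0, 382, 17]) cube([265, 17, 200]);
translate([0, 17, 17]) cube([17, 365, 200]);
translate([248, 17, 17]) cube([17, 365, 200]);


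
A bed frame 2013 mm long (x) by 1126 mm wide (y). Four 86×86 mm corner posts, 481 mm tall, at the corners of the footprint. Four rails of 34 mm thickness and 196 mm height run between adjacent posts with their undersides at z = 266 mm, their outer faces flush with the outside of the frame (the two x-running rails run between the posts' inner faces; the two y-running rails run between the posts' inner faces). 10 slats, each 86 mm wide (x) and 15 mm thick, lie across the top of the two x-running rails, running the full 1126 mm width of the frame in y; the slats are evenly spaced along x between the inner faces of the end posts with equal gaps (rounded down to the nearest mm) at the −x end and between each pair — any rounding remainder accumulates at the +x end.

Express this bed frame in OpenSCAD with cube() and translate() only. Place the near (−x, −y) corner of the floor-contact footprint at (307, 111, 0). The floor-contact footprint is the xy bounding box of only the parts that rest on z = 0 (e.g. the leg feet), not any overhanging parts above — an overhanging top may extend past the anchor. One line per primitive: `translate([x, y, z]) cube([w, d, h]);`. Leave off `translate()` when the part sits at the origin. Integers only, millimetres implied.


// slat z = rail_z + rail_h = 266 + 196 = 462
// slat gap = ⌊(1841 − 10·86) / 11⌋ = 89
translate([307, 111, 0]) cube([86, 86, 481]);
translate([307, 1151, 0]) cube([86, 86, 481]);
translate([2234, 111, 0]) cube([86, 86, 481]);
translate([2234, 1151, 0]) cube([86, 86, 481]);
translate([393, 111, 266]) cube([1841, 34, 196]);
translate([393, 1203, 266]) cube([1841, 34, 196]);
translate([307, 197, 266]) cube([34, 954, 196]);
translate([2286, 197, 266]) cube([34, 954, 196]);
translate([482, 111, 462]) cube([86, 1126, 15]);
translate([657, 111, 462]) cube([86, 1126, 15]);
translate([832, 111, 462]) cube([86, 1126, 15]);
translate([1007, 111, 462]) cube([86, 1126, 15]);
translate([1182, 111, 462]) cube([86, 1126, 15]);
translate([1357, 111, 462]) cube([86, 1126, 15]);
translate([1532, 111, 462]) cube([86, 1126, 15]);
translate([1707, 111, 462]) cube([86, 1126, 15]);
translate([1882, 111, 462]) cube([86, 1126, 15]);
translate([2057, 111, 462]) cube([86, 1126, 15]);


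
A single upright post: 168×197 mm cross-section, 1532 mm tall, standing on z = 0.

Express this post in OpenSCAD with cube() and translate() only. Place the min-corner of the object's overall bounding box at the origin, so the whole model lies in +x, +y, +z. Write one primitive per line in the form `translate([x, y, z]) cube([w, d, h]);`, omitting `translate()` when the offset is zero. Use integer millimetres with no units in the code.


cube([168, 197, 1532]);


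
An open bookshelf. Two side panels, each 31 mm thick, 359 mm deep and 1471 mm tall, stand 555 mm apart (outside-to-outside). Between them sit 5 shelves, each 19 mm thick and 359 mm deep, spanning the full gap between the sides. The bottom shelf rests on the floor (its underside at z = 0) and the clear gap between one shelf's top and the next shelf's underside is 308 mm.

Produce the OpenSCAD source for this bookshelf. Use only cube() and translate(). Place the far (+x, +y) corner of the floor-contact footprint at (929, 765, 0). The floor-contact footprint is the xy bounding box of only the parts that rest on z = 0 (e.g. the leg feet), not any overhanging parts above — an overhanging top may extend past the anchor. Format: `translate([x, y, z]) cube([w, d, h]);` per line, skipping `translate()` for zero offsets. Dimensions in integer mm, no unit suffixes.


translate([374, 406, 0]) cube([31, 359, 1471]);
translate([898, 406, 0]) cube([31, 359, 1471]);
translate([405, 406, 0]) cube([493, 359, 19]);
translate([405, 406, 327]) cube([493, 359, 19]);
translate([405, 406, 654]) cube([493, 359, 19]);
translate([405, 406, 981]) cube([493, 359, 19]);
translate([405, 406, 1308]) cube([493, 359, 19]);


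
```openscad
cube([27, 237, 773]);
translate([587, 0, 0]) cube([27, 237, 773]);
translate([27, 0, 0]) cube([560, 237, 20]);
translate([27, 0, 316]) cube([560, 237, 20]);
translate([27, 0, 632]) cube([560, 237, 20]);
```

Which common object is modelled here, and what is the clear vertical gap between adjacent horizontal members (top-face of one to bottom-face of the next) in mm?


A bookshelf. The clear shelf gap is 296 mm.

Two tall side panels with 3 horizontal boards between them — a bookshelf. The first two shelf undersides are at z = 0 and z = 316; with shelf thickness 20, the clear gap is 316 − 0 − 20 = 296 mm.


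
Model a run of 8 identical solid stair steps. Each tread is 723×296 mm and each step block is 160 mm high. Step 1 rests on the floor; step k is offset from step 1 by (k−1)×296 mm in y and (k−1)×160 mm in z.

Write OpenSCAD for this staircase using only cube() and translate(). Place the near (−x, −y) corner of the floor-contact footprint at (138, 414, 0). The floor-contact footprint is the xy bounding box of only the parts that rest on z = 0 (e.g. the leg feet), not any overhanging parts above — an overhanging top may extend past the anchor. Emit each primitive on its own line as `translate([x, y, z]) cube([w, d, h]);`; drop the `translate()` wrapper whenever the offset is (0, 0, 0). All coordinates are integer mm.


translate([138, 414, 0]) cube([723, 296, 160]);
translate([138, 710, 160]) cube([723, 296, 160]);
translate([138, 1006, 320]) cube([723, 296, 160]);
translate([138, 1302, 480]) cube([723, 296, 160]);
translate([138, 1598, 640]) cube([723, 296, 160]);
translate([138, 1894, 800]) cube([723, 296, 160]);
translate([138, 2190, 960]) cube([723, 296, 160]);
translate([138, 2486, 1120]) cube([723, 296, 160]);


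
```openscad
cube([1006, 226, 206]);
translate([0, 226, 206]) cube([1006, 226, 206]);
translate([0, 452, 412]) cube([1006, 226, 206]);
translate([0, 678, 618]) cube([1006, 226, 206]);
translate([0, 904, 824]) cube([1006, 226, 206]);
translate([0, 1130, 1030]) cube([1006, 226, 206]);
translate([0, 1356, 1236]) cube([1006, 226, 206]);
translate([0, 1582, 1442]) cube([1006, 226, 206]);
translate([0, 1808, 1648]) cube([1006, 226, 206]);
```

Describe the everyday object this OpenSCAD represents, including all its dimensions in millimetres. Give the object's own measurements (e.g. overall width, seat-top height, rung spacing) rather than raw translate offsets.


A straight staircase of 9 solid steps. Each step is 1006 mm wide (x), 226 mm deep (y, the going) and 206 mm tall (the rise). The first step rests on the floor; each subsequent step sits one going further in +y and one rise higher in +z, directly behind and above the previous step with no overlap.


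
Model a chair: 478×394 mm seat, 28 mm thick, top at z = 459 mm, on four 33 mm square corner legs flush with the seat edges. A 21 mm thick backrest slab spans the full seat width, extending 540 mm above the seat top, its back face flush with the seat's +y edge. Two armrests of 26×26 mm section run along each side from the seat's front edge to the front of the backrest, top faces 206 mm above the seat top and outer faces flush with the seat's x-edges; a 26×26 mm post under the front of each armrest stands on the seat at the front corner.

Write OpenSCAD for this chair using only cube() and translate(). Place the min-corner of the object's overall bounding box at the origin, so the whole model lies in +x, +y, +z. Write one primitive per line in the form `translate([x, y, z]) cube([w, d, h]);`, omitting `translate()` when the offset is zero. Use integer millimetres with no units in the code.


// leg_h = 459 - 28 = 431
// arm post h = 206 - 26 = 180
translate([0, 0, 431]) cube([478, 394, 28]);
cube([33, 33, 431]);
translate([445, 0, 0]) cube([33, 33, 431]);
translate([0, 361, 0]) cube([33, 33, 431]);
translate([445, 361, 0]) cube([33, 33, 431]);
translate([0, 373, 459]) cube([478, 21, 540]);
translate([0, 0, 639]) cube([26, 373, 26]);
translate([452, 0, 639]) cube([26, 373, 26]);
translate([0, 0, 459]) cube([26, 26, 180]);
translate([452, 0, 459]) cube([26, 26, 180]);


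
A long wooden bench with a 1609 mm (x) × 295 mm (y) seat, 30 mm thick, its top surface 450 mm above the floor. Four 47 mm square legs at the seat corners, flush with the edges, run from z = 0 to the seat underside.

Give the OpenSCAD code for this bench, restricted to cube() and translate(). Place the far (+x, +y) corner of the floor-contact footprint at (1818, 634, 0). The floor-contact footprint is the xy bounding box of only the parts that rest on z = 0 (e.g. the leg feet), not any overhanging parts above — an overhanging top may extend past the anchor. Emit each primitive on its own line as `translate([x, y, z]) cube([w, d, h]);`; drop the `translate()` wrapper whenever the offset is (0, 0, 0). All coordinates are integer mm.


// leg_h = 450 − 30 = 420
translate([209, 339, 420]) cube([1609, 295, 30]);
translate([209, 339, 0]) cube([47, 47, 420]);
translate([209, 587, 0]) cube([47, 47, 420]);
translate([1771, 339, 0]) cube([47, 47, 420]);
translate([1771, 587, 0]) cube([47, 47, 420]);


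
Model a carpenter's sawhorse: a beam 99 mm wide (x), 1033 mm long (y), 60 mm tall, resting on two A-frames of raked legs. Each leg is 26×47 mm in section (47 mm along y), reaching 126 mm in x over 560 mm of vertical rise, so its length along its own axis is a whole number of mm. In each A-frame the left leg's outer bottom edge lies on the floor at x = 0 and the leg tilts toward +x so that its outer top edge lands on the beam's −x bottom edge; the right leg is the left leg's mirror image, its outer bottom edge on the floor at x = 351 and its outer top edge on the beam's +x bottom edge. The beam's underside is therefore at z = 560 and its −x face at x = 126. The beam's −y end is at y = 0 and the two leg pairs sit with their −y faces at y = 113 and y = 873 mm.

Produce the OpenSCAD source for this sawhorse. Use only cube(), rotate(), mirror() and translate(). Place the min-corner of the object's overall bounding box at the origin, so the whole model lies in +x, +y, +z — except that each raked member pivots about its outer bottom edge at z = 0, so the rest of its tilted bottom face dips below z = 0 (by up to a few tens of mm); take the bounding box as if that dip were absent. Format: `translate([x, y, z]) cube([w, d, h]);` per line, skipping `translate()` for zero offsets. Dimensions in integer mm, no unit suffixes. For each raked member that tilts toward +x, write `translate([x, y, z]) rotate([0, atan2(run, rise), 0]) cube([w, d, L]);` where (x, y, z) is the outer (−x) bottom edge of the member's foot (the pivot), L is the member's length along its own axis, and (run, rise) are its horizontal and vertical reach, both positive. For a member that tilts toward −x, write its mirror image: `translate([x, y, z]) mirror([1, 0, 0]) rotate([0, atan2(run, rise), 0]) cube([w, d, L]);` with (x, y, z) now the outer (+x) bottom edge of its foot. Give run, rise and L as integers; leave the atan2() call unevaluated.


translate([126, 0, 560]) cube([99, 1033, 60]);
translate([0, 113, 0]) rotate([0, atan2(126, 560), 0]) cube([26, 47, 574]);
translate([351, 113, 0]) mirror([1, 0, 0]) rotate([0, atan2(126, 560), 0]) cube([26, 47, 574]);
translate([0, 873, 0]) rotate([0, atan2(126, 560), 0]) cube([26, 47, 574]);
translate([351, 873, 0]) mirror([1, 0, 0]) rotate([0, atan2(126, 560), 0]) cube([26, 47, 574]);


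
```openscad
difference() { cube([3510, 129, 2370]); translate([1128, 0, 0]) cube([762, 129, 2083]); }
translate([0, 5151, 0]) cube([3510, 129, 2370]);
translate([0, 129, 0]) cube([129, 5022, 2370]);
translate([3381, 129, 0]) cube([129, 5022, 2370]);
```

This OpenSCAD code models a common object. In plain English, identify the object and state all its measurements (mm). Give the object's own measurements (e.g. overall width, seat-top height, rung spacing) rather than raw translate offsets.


A single room: four walls, each 2370 mm tall and 129 mm thick, enclosing an outside footprint 3510×5280 mm (x × y), no floor or roof. The front and back walls (−y and +y sides) run the full x-width; the side walls fit between their inner faces. A door opening 762 mm wide and 2083 mm tall is cut through the front wall from the floor up, its −x edge 1128 mm from the wall's −x end.


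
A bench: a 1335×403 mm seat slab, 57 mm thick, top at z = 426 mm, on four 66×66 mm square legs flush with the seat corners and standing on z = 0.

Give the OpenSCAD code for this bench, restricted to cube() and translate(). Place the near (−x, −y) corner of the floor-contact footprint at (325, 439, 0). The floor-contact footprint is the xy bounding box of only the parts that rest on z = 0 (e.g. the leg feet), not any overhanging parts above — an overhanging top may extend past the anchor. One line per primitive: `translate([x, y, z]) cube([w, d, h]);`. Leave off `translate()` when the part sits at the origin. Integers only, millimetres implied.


translate([325, 439, 369]) cube([1335, 403, 57]);
translate([325, 439, 0]) cube([66, 66, 369]);
translate([325, 776, 0]) cube([66, 66, 369]);
translate([1594, 439, 0]) cube([66, 66, 369]);
translate([1594, 776, 0]) cube([66, 66, 369]);


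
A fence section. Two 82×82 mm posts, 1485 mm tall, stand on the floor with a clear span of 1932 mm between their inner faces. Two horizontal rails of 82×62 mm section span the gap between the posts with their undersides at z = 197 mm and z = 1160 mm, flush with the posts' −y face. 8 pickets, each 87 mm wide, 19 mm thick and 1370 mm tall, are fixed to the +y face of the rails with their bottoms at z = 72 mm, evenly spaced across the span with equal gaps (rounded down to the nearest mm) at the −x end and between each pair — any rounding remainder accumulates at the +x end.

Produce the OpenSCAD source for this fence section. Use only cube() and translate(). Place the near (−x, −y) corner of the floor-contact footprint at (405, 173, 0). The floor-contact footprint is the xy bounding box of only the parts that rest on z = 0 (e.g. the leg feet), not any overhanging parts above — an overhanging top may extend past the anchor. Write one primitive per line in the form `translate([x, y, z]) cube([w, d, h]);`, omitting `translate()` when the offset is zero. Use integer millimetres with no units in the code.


translate([405, 173, 0]) cube([82, 82, 1485]);
translate([2419, 173, 0]) cube([82, 82, 1485]);
translate([487, 173, 197]) cube([1932, 82, 62]);
translate([487, 173, 1160]) cube([1932, 82, 62]);
translate([624, 255, 72]) cube([87, 19, 1370]);
translate([848, 255, 72]) cube([87, 19, 1370]);
translate([1072, 255, 72]) cube([87, 19, 1370]);
translate([1296, 255, 72]) cube([87, 19, 1370]);
translate([1520, 255, 72]) cube([87, 19, 1370]);
translate([1744, 255, 72]) cube([87, 19, 1370]);
translate([1968, 255, 72]) cube([87, 19, 1370]);
translate([2192, 255, 72]) cube([87, 19, 1370]);


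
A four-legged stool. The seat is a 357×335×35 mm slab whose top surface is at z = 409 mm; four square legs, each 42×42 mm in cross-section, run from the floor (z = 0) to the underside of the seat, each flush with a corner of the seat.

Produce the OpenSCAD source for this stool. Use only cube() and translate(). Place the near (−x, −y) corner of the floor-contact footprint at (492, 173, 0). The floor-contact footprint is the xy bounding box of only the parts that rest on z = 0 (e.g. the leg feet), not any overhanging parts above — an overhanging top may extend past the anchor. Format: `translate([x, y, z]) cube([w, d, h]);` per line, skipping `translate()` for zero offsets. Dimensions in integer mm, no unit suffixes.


// leg_h = 409 - 35 = 374
translate([492, 173, 374]) cube([357, 335, 35]);
translate([492, 173, 0]) cube([42, 42, 374]);
translate([807, 173, 0]) cube([42, 42, 374]);
translate([492, 466, 0]) cube([42, 42, 374]);
translate([807, 466, 0]) cube([42, 42, 374]);


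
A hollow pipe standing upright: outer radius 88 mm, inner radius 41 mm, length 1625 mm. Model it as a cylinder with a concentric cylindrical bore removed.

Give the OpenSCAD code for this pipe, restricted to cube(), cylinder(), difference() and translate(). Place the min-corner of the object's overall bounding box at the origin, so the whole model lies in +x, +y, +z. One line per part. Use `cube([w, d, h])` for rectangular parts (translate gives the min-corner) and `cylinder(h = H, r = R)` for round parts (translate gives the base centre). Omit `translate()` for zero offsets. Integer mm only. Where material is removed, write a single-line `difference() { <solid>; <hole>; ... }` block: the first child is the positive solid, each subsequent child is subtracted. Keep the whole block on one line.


difference() { translate([88, 88, 0]) cylinder(h = 1625, r = 88); translate([88, 88, 0]) cylinder(h = 1625, r = 41); }


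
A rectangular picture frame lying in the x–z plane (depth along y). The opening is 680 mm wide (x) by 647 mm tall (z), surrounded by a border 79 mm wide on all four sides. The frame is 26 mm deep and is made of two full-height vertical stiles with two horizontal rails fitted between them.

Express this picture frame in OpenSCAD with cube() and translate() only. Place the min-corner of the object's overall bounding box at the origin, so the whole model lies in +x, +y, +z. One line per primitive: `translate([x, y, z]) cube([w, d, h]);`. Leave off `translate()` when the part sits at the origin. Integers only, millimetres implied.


cube([79, 26, 805]);
translate([759, 0, 0]) cube([79, 26, 805]);
translate([79, 0, 0]) cube([680, 26, 79]);
translate([79, 0, 726]) cube([680, 26, 79]);


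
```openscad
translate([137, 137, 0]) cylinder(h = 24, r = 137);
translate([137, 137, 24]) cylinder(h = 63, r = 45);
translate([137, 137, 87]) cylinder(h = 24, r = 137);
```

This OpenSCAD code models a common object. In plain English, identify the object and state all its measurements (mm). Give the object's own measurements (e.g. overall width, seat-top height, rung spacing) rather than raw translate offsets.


A spool: two coaxial disc flanges of radius 137 mm and thickness 24 mm, joined by a core cylinder of radius 45 mm and height 63 mm. The lower flange rests on z = 0 and the three cylinders share a vertical axis.


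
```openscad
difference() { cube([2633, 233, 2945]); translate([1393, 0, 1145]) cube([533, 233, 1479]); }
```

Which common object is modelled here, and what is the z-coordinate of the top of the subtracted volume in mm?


A wall with a window opening. The window head height is 2624 mm.

A wall with a rectangular opening subtracted — a window. Sill at z = 1145, opening 1479 mm tall, so the head is at 1145 + 1479 = 2624 mm.


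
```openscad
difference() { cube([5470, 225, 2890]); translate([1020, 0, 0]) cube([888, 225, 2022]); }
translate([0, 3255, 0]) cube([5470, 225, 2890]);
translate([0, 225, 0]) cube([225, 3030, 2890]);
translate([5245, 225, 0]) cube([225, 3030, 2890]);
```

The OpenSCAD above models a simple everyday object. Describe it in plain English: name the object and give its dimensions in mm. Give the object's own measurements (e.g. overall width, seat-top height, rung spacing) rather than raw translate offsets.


A single room: four walls, each 2890 mm tall and 225 mm thick, enclosing an outside footprint 5470×3480 mm (x × y), no floor or roof. The front and back walls (−y and +y sides) run the full x-width; the side walls fit between their inner faces. A door opening 888 mm wide and 2022 mm tall is cut through the front wall from the floor up, its −x edge 1020 mm from the wall's −x end.


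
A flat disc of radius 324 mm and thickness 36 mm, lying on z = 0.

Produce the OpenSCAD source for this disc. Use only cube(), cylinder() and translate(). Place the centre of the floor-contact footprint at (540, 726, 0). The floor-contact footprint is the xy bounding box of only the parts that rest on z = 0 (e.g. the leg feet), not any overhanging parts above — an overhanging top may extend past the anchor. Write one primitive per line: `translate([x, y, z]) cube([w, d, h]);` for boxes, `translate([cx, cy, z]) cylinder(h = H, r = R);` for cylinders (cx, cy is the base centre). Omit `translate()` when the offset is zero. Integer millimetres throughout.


translate([540, 726, 0]) cylinder(h = 36, r = 324);


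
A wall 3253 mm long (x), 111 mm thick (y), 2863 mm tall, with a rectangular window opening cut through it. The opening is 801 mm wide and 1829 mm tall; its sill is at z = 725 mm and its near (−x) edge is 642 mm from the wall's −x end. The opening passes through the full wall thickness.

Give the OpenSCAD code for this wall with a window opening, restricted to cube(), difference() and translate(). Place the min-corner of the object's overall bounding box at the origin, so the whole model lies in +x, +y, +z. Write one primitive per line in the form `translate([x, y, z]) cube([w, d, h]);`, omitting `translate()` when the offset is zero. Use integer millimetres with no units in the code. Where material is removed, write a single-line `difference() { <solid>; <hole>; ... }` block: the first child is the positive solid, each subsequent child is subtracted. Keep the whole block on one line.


difference() { cube([3253, 111, 2863]); translate([642, 0, 725]) cube([801, 111, 1829]); }


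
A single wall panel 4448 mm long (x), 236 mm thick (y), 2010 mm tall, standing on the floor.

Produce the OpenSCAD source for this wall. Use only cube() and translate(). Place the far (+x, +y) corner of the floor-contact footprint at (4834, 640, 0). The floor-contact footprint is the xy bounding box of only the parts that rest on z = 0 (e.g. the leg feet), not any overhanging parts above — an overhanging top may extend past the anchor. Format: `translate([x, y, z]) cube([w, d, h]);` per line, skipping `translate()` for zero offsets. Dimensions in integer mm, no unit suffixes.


translate([386, 404, 0]) cube([4448, 236, 2010]);


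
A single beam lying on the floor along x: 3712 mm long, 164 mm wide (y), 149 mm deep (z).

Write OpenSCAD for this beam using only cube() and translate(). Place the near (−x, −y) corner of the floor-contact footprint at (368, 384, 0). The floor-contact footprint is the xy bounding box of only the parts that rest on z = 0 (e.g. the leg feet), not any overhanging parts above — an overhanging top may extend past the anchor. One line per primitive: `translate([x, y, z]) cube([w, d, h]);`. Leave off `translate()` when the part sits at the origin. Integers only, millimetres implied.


translate([368, 384, 0]) cube([3712, 164, 149]);


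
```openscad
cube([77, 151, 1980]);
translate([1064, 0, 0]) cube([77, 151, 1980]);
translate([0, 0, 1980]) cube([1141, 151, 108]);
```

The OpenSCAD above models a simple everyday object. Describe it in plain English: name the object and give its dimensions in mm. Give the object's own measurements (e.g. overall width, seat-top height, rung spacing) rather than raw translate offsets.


A door frame. The clear opening is 987 mm wide and 1980 mm high. Two 77 mm wide jambs, 151 mm deep, stand either side of the opening from the floor to the top of the opening. A 108 mm thick head sits across the top of both jambs, spanning the full outside width of the frame.


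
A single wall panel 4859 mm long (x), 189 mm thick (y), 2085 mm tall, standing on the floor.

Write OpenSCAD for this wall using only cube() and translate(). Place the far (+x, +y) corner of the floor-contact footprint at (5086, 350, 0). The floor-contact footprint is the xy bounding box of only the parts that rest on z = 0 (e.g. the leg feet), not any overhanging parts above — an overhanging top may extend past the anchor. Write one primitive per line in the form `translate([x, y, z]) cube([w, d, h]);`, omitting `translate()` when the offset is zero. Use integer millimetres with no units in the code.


translate([227, 161, 0]) cube([4859, 189, 2085]);


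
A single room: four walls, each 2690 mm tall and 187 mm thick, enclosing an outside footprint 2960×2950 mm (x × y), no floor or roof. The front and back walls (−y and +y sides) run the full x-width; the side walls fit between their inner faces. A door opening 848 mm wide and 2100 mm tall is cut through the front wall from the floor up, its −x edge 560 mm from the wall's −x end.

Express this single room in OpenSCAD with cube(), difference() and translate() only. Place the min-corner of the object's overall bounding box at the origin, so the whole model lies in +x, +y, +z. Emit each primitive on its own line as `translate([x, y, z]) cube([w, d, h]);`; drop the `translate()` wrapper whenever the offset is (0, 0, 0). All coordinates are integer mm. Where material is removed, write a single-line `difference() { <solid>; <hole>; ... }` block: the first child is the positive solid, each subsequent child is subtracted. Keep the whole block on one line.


difference() { cube([2960, 187, 2690]); translate([560, 0, 0]) cube([848, 187, 2100]); }
translate([0, 2763, 0]) cube([2960, 187, 2690]);
translate([0, 187, 0]) cube([187, 2576, 2690]);
translate([2773, 187, 0]) cube([187, 2576, 2690]);


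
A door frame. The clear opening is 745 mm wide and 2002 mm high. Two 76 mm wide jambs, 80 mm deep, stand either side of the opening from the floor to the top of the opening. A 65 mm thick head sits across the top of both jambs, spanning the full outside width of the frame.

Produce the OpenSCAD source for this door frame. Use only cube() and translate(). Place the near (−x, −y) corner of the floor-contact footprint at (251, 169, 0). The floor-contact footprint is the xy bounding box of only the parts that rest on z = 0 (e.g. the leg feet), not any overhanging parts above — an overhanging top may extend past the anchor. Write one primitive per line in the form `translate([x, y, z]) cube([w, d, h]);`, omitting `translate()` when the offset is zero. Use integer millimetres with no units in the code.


translate([251, 169, 0]) cube([76, 80, 2002]);
translate([1072, 169, 0]) cube([76, 80, 2002]);
translate([251, 169, 2002]) cube([897, 80, 65]);


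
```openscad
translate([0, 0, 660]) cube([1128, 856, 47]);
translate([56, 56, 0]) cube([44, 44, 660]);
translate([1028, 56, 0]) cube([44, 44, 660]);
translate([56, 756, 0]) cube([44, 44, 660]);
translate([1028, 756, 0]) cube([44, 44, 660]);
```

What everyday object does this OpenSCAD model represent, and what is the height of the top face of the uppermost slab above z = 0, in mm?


A table. The table height is 707 mm.

A 1128×856×47 slab sits at z = 660 on four 44 mm square posts — a table. The top surface is at 660 + 47 = 707 mm.


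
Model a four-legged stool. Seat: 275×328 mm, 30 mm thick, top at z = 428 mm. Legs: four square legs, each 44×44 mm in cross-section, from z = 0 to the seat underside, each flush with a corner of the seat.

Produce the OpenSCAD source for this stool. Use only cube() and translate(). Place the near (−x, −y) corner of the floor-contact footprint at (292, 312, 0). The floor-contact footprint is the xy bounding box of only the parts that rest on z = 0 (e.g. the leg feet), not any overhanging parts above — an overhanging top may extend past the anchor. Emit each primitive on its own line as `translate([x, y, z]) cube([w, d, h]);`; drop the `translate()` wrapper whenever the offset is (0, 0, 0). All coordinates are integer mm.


// leg_h = 428 - 30 = 398
translate([292, 312, 398]) cube([275, 328, 30]);
translate([292, 312, 0]) cube([44, 44, 398]);
translate([523, 312, 0]) cube([44, 44, 398]);
translate([292, 596, 0]) cube([44, 44, 398]);
translate([523, 596, 0]) cube([44, 44, 398]);


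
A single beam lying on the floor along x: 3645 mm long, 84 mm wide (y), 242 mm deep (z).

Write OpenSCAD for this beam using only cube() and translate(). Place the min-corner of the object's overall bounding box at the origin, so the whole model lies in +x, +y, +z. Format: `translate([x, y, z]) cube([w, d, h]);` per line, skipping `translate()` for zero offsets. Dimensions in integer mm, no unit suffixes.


cube([3645, 84, 242]);


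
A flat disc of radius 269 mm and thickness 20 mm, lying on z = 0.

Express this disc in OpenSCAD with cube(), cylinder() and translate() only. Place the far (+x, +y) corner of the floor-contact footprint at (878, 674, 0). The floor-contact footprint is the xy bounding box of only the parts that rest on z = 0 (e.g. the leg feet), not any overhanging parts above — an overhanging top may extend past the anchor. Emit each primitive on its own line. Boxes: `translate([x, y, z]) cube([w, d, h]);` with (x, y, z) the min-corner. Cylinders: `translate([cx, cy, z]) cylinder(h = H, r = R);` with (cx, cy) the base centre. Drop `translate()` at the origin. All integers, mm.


translate([609, 405, 0]) cylinder(h = 20, r = 269);


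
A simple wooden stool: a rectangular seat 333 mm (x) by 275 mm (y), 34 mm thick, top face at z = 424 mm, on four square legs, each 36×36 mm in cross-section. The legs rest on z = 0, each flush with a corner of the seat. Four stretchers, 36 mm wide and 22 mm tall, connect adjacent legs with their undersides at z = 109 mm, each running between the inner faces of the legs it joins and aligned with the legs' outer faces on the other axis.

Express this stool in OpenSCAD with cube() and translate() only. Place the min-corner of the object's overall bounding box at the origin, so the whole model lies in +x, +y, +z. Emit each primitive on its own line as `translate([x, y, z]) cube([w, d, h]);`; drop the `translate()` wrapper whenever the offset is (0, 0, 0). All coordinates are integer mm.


translate([0, 0, 390]) cube([333, 275, 34]);
cube([36, 36, 390]);
translate([297, 0, 0]) cube([36, 36, 390]);
translate([0, 239, 0]) cube([36, 36, 390]);
translate([297, 239, 0]) cube([36, 36, 390]);
translate([36, 0, 109]) cube([261, 36, 22]);
translate([36, 239, 109]) cube([261, 36, 22]);
translate([0, 36, 109]) cube([36, 203, 22]);
translate([297, 36, 109]) cube([36, 203, 22]);


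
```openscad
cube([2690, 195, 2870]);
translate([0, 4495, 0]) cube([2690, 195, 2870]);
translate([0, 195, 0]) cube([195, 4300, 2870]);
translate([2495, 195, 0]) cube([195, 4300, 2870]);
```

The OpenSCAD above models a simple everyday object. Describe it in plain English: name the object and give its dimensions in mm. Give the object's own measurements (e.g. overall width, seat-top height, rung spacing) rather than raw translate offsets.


The wall frame of a small rectangular building: four walls, each 2870 mm tall and 195 mm thick, enclosing a footprint 2690 mm (x) by 4690 mm (y) outside-to-outside, with no floor or roof. The front and back walls (the −y and +y sides) span the full width; the two side walls fit between them.


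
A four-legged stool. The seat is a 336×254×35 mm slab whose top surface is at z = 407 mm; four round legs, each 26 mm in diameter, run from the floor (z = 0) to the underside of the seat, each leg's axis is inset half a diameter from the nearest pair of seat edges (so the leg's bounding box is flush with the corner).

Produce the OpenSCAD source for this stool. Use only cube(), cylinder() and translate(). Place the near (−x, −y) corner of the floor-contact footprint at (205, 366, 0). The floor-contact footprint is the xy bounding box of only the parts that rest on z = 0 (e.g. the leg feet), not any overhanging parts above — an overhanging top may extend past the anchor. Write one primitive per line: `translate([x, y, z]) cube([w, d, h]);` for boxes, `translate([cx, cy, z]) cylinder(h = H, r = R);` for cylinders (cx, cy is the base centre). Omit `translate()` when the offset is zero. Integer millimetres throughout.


translate([205, 366, 372]) cube([336, 254, 35]);
translate([218, 379, 0]) cylinder(h = 372, r = 13);
translate([528, 379, 0]) cylinder(h = 372, r = 13);
translate([218, 607, 0]) cylinder(h = 372, r = 13);
translate([528, 607, 0]) cylinder(h = 372, r = 13);
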